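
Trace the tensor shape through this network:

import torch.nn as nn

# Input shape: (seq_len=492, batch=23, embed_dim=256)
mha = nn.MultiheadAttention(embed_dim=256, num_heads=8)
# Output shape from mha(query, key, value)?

Input shape: (492, 23, 256)
Output shape: (492, 23, 256)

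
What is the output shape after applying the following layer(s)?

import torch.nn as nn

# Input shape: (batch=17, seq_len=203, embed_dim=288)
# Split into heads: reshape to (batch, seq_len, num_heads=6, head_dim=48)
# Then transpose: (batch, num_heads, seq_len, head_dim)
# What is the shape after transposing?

Input shape: (17, 203, 288)
  -> after reshape: (17, 203, 6, 48)
Output shape: (17, 6, 203, 48)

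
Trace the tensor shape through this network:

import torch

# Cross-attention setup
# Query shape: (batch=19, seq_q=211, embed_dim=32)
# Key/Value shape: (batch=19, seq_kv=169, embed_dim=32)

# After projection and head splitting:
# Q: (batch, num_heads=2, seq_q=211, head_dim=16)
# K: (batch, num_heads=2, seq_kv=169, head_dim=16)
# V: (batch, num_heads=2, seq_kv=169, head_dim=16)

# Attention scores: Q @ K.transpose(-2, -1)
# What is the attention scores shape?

Input shape: (19, 211, 32)
Output shape: (19, 2, 211, 169)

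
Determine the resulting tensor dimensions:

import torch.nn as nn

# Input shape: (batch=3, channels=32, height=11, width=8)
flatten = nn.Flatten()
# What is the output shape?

Input shape: (3, 32, 11, 8)
Output shape: (3, 2816)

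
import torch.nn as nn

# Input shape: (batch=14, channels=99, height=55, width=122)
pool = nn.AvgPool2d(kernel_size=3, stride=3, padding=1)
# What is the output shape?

Input shape: (14, 99, 55, 122)
Output shape: (14, 99, 19, 41)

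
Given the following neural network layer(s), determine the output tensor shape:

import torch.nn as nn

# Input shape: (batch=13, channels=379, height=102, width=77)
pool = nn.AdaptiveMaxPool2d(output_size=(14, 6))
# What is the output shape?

Input shape: (13, 379, 102, 77)
Output shape: (13, 379, 14, 6)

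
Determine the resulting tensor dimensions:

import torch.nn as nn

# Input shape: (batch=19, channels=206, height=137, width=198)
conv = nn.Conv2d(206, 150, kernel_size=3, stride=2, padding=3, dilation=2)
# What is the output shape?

Input shape: (19, 206, 137, 198)
Output shape: (19, 150, 70, 100)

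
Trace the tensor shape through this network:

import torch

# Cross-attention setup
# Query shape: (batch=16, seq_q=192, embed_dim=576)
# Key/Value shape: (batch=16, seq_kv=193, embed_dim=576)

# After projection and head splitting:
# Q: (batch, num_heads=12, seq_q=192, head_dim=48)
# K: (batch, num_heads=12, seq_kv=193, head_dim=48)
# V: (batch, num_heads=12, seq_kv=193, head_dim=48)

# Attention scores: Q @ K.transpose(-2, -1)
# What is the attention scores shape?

Input shape: (16, 192, 576)
Output shape: (16, 12, 192, 193)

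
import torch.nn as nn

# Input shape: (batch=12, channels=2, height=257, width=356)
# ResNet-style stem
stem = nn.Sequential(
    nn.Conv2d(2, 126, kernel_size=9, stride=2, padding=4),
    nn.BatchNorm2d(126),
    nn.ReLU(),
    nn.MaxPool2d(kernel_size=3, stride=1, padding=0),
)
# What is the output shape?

Input shape: (12, 2, 257, 356)
  -> after Conv2d 9x9 stride=2: (12, 126, 129, 178)
Output shape: (12, 126, 127, 176)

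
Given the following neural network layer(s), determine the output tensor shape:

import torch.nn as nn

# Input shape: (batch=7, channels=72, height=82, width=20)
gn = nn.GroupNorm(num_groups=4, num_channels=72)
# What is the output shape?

Input shape: (7, 72, 82, 20)
Output shape: (7, 72, 82, 20)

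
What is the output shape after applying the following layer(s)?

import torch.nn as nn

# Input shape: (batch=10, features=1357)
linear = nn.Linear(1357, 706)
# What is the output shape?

Input shape: (10, 1357)
Output shape: (10, 706)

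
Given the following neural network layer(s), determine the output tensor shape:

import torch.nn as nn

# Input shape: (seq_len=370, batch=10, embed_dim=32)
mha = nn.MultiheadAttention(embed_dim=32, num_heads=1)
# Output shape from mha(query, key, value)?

Input shape: (370, 10, 32)
Output shape: (370, 10, 32)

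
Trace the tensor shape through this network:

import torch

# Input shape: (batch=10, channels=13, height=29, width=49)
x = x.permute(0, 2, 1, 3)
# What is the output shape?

Input shape: (10, 13, 29, 49)
Output shape: (10, 29, 13, 49)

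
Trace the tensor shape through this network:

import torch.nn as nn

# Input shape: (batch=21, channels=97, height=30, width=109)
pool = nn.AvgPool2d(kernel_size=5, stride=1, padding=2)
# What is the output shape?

Input shape: (21, 97, 30, 109)
Output shape: (21, 97, 30, 109)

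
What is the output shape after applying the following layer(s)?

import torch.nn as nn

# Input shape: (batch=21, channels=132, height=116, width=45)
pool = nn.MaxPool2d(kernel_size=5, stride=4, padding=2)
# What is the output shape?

Input shape: (21, 132, 116, 45)
Output shape: (21, 132, 29, 12)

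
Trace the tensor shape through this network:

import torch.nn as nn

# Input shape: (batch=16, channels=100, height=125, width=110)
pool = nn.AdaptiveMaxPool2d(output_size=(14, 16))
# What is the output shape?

Input shape: (16, 100, 125, 110)
Output shape: (16, 100, 14, 16)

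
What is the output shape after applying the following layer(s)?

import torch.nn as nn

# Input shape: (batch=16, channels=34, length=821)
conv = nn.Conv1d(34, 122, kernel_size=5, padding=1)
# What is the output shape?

Input shape: (16, 34, 821)
Output shape: (16, 122, 819)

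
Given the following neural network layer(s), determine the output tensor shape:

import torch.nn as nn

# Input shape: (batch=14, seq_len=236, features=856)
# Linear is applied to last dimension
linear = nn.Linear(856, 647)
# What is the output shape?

Input shape: (14, 236, 856)
Output shape: (14, 236, 647)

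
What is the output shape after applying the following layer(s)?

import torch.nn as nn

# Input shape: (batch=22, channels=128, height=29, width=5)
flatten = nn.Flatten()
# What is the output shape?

Input shape: (22, 128, 29, 5)
Output shape: (22, 18560)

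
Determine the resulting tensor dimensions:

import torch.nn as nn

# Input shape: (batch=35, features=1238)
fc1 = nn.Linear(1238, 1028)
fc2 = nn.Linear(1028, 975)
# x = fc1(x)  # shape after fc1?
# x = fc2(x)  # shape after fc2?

Input shape: (35, 1238)
  -> after fc1: (35, 1028)
Output shape: (35, 975)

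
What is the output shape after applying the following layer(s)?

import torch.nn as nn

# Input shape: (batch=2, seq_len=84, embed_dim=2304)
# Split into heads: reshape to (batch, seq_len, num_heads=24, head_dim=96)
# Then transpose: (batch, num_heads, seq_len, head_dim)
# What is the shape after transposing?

Input shape: (2, 84, 2304)
  -> after reshape: (2, 84, 24, 96)
Output shape: (2, 24, 84, 96)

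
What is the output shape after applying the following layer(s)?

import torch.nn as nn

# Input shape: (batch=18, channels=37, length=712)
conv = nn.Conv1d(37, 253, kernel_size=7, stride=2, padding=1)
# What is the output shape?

Input shape: (18, 37, 712)
Output shape: (18, 253, 354)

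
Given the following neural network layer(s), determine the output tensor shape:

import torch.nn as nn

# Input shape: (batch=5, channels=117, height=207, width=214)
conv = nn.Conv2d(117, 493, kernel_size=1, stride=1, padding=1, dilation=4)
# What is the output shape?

Input shape: (5, 117, 207, 214)
Output shape: (5, 493, 209, 216)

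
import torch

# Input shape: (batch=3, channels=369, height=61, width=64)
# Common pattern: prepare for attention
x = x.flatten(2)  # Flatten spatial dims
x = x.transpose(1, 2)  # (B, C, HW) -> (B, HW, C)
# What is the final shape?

Input shape: (3, 369, 61, 64)
  -> after flatten(2): (3, 369, 3904)
Output shape: (3, 3904, 369)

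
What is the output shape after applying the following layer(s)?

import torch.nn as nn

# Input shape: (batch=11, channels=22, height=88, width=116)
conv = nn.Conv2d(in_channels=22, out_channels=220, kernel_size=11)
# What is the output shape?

Input shape: (11, 22, 88, 116)
Output shape: (11, 220, 78, 106)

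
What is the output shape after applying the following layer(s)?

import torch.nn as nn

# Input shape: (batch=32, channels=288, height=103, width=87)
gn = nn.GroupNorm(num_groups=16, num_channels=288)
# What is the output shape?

Input shape: (32, 288, 103, 87)
Output shape: (32, 288, 103, 87)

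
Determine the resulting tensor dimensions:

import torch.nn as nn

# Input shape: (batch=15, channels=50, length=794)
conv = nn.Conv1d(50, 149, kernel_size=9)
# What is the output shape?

Input shape: (15, 50, 794)
Output shape: (15, 149, 786)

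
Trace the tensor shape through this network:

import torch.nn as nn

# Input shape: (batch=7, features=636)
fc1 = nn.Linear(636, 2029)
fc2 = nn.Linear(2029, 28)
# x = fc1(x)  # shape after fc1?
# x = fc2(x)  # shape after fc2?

Input shape: (7, 636)
  -> after fc1: (7, 2029)
Output shape: (7, 28)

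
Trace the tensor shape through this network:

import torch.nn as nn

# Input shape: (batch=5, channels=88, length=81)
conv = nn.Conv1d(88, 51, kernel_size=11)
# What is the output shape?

Input shape: (5, 88, 81)
Output shape: (5, 51, 71)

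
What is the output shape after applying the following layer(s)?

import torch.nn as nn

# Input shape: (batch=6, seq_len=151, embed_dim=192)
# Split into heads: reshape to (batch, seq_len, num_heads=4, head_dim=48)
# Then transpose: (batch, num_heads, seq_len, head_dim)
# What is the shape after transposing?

Input shape: (6, 151, 192)
  -> after reshape: (6, 151, 4, 48)
Output shape: (6, 4, 151, 48)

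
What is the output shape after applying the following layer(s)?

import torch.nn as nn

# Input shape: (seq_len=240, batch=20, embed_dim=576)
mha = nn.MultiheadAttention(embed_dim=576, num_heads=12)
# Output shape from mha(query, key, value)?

Input shape: (240, 20, 576)
Output shape: (240, 20, 576)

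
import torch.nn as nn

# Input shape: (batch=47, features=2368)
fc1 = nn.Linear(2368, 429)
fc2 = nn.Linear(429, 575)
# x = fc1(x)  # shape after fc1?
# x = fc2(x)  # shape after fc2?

Input shape: (47, 2368)
  -> after fc1: (47, 429)
Output shape: (47, 575)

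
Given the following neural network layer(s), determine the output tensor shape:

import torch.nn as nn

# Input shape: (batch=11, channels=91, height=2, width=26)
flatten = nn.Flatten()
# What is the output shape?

Input shape: (11, 91, 2, 26)
Output shape: (11, 4732)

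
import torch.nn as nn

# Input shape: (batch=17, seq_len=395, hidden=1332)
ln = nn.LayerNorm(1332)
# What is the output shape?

Input shape: (17, 395, 1332)
Output shape: (17, 395, 1332)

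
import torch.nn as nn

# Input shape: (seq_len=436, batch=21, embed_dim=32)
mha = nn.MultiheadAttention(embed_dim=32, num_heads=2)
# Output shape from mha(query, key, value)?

Input shape: (436, 21, 32)
Output shape: (436, 21, 32)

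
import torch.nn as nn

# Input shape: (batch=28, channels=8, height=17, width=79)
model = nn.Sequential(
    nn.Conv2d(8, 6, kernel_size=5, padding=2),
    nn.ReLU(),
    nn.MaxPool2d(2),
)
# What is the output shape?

Input shape: (28, 8, 17, 79)
  -> after Conv2d: (28, 6, 17, 79)
  -> after ReLU: (28, 6, 17, 79)
Output shape: (28, 6, 8, 39)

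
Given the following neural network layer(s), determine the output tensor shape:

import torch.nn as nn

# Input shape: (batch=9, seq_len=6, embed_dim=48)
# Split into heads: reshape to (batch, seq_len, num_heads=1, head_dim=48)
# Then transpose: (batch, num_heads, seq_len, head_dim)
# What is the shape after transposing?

Input shape: (9, 6, 48)
  -> after reshape: (9, 6, 1, 48)
Output shape: (9, 1, 6, 48)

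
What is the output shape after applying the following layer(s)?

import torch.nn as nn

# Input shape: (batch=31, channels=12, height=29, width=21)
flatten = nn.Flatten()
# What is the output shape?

Input shape: (31, 12, 29, 21)
Output shape: (31, 7308)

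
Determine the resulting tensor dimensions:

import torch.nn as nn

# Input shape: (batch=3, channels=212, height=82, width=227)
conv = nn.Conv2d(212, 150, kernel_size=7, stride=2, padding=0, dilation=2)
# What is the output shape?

Input shape: (3, 212, 82, 227)
Output shape: (3, 150, 35, 108)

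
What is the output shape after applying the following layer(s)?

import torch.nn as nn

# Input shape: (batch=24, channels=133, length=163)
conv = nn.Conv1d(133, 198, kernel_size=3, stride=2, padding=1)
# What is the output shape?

Input shape: (24, 133, 163)
Output shape: (24, 198, 82)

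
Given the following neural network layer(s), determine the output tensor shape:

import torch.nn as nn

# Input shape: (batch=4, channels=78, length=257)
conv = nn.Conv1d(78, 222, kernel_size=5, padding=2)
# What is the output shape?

Input shape: (4, 78, 257)
Output shape: (4, 222, 257)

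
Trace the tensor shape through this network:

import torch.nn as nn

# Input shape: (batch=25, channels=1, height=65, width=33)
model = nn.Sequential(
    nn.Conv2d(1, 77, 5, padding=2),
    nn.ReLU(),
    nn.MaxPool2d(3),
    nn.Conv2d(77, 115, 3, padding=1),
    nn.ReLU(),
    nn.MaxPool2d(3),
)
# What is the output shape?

Input shape: (25, 1, 65, 33)
  -> after first Conv2d: (25, 77, 65, 33)
  -> after first MaxPool2d: (25, 77, 21, 11)
  -> after second Conv2d: (25, 115, 21, 11)
Output shape: (25, 115, 7, 3)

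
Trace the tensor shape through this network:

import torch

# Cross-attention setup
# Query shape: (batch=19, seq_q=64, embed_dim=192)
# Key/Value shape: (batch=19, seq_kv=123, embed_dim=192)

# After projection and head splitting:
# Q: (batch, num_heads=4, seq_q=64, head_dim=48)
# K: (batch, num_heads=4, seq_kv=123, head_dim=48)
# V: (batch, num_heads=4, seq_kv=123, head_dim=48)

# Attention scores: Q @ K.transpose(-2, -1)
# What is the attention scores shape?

Input shape: (19, 64, 192)
Output shape: (19, 4, 64, 123)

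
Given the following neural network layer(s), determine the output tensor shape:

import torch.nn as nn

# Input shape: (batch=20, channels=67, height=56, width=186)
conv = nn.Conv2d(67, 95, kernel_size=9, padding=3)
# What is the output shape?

Input shape: (20, 67, 56, 186)
Output shape: (20, 95, 54, 184)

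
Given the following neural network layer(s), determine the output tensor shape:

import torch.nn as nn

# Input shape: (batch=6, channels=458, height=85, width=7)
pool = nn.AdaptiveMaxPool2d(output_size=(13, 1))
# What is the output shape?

Input shape: (6, 458, 85, 7)
Output shape: (6, 458, 13, 1)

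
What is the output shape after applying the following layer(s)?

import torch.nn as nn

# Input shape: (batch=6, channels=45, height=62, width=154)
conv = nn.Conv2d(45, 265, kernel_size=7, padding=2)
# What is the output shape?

Input shape: (6, 45, 62, 154)
Output shape: (6, 265, 60, 152)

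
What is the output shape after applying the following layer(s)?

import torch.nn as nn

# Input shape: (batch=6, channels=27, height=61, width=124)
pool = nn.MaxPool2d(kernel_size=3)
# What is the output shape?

Input shape: (6, 27, 61, 124)
Output shape: (6, 27, 20, 41)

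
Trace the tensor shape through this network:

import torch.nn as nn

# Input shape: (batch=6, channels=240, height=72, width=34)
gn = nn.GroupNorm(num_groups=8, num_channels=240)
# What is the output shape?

Input shape: (6, 240, 72, 34)
Output shape: (6, 240, 72, 34)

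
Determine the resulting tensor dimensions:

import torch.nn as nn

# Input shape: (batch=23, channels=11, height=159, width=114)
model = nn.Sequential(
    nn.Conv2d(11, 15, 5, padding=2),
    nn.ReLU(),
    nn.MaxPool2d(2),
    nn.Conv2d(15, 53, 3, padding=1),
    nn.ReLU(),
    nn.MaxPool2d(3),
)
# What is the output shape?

Input shape: (23, 11, 159, 114)
  -> after first Conv2d: (23, 15, 159, 114)
  -> after first MaxPool2d: (23, 15, 79, 57)
  -> after second Conv2d: (23, 53, 79, 57)
Output shape: (23, 53, 26, 19)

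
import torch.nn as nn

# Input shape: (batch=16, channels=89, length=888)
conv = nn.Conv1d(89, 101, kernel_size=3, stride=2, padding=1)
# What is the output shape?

Input shape: (16, 89, 888)
Output shape: (16, 101, 444)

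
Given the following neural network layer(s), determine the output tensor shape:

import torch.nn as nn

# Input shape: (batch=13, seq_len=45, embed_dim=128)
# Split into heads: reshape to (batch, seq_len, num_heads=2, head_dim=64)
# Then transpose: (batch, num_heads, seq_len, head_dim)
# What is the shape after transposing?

Input shape: (13, 45, 128)
  -> after reshape: (13, 45, 2, 64)
Output shape: (13, 2, 45, 64)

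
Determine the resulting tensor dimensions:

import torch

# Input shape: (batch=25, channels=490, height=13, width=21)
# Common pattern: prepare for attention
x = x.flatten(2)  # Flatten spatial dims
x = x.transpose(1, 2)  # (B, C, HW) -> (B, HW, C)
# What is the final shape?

Input shape: (25, 490, 13, 21)
  -> after flatten(2): (25, 490, 273)
Output shape: (25, 273, 490)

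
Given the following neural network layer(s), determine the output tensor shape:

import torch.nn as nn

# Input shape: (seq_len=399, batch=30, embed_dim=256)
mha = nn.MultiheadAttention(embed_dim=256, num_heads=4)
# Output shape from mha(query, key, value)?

Input shape: (399, 30, 256)
Output shape: (399, 30, 256)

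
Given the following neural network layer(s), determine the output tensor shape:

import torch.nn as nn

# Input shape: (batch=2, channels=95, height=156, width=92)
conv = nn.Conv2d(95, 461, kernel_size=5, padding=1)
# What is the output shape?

Input shape: (2, 95, 156, 92)
Output shape: (2, 461, 154, 90)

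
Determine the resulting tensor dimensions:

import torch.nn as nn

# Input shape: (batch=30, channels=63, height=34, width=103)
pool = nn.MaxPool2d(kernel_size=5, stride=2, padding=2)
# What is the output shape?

Input shape: (30, 63, 34, 103)
Output shape: (30, 63, 17, 52)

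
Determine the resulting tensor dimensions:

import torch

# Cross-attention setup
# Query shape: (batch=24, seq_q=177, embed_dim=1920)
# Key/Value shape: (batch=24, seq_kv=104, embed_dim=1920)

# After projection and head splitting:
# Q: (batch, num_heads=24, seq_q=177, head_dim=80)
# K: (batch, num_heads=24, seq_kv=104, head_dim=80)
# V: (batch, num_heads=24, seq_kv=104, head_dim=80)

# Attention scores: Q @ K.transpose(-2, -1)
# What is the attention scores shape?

Input shape: (24, 177, 1920)
Output shape: (24, 24, 177, 104)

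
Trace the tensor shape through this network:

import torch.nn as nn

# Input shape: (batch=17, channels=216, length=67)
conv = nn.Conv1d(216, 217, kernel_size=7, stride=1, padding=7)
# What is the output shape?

Input shape: (17, 216, 67)
Output shape: (17, 217, 75)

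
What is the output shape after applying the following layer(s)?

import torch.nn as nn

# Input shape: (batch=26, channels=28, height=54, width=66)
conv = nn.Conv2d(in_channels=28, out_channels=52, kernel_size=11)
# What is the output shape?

Input shape: (26, 28, 54, 66)
Output shape: (26, 52, 44, 56)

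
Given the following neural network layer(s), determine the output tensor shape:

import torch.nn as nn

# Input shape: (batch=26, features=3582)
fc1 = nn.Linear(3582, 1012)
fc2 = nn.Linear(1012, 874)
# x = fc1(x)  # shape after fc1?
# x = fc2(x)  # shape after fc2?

Input shape: (26, 3582)
  -> after fc1: (26, 1012)
Output shape: (26, 874)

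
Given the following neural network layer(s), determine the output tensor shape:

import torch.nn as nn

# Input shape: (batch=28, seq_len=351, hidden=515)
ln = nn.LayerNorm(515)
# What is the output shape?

Input shape: (28, 351, 515)
Output shape: (28, 351, 515)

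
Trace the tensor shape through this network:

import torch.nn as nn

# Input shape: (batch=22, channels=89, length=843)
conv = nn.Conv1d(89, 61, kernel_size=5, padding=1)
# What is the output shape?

Input shape: (22, 89, 843)
Output shape: (22, 61, 841)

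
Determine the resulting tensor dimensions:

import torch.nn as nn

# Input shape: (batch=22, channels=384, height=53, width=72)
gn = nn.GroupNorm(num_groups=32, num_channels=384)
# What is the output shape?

Input shape: (22, 384, 53, 72)
Output shape: (22, 384, 53, 72)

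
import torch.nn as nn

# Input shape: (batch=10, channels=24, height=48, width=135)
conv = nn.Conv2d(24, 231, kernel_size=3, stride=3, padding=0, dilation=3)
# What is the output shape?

Input shape: (10, 24, 48, 135)
Output shape: (10, 231, 14, 43)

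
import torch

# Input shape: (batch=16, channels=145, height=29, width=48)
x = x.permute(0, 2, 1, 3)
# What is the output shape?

Input shape: (16, 145, 29, 48)
Output shape: (16, 29, 145, 48)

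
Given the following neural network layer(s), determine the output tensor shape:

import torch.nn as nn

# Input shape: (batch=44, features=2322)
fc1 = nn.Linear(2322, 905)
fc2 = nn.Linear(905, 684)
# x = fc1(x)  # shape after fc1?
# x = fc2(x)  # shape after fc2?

Input shape: (44, 2322)
  -> after fc1: (44, 905)
Output shape: (44, 684)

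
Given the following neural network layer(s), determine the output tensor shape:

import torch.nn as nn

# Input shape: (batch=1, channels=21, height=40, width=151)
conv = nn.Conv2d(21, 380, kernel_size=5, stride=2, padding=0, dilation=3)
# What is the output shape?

Input shape: (1, 21, 40, 151)
Output shape: (1, 380, 14, 70)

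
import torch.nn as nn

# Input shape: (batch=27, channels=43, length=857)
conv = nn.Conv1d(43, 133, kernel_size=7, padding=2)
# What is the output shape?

Input shape: (27, 43, 857)
Output shape: (27, 133, 855)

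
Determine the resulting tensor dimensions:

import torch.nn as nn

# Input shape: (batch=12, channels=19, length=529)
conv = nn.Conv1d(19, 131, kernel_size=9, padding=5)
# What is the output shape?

Input shape: (12, 19, 529)
Output shape: (12, 131, 531)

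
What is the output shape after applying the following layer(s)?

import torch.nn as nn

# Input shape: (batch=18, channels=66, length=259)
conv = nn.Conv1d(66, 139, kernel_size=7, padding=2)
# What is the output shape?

Input shape: (18, 66, 259)
Output shape: (18, 139, 257)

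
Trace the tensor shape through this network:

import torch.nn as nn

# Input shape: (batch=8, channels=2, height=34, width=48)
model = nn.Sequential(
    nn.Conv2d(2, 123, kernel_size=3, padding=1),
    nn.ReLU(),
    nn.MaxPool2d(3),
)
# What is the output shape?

Input shape: (8, 2, 34, 48)
  -> after Conv2d: (8, 123, 34, 48)
  -> after ReLU: (8, 123, 34, 48)
Output shape: (8, 123, 11, 16)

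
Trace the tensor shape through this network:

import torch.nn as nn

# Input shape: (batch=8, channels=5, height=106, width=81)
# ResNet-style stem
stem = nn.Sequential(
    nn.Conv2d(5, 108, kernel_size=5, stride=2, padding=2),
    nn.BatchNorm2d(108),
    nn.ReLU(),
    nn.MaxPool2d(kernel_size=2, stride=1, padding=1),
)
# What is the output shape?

Input shape: (8, 5, 106, 81)
  -> after Conv2d 5x5 stride=2: (8, 108, 53, 41)
Output shape: (8, 108, 54, 42)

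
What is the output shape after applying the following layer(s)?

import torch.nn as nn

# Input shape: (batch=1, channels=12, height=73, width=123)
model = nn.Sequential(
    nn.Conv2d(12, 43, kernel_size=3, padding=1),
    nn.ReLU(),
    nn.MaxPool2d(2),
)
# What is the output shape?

Input shape: (1, 12, 73, 123)
  -> after Conv2d: (1, 43, 73, 123)
  -> after ReLU: (1, 43, 73, 123)
Output shape: (1, 43, 36, 61)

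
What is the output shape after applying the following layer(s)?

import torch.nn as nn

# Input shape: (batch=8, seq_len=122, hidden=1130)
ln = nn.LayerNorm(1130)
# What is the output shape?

Input shape: (8, 122, 1130)
Output shape: (8, 122, 1130)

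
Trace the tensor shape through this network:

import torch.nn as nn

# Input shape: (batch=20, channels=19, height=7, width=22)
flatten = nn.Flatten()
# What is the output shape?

Input shape: (20, 19, 7, 22)
Output shape: (20, 2926)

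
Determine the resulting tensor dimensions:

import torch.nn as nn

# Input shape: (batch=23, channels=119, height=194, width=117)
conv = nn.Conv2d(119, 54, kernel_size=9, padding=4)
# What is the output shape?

Input shape: (23, 119, 194, 117)
Output shape: (23, 54, 194, 117)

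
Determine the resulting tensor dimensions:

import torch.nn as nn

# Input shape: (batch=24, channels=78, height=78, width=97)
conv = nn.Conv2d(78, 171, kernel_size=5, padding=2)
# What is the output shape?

Input shape: (24, 78, 78, 97)
Output shape: (24, 171, 78, 97)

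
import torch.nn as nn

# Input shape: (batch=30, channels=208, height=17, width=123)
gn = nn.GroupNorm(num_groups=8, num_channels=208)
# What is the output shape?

Input shape: (30, 208, 17, 123)
Output shape: (30, 208, 17, 123)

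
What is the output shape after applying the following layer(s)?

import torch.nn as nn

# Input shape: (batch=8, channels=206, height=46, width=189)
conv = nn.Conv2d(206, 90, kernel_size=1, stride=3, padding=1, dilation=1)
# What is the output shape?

Input shape: (8, 206, 46, 189)
Output shape: (8, 90, 16, 64)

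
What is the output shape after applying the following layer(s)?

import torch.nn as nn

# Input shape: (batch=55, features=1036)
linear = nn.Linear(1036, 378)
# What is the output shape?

Input shape: (55, 1036)
Output shape: (55, 378)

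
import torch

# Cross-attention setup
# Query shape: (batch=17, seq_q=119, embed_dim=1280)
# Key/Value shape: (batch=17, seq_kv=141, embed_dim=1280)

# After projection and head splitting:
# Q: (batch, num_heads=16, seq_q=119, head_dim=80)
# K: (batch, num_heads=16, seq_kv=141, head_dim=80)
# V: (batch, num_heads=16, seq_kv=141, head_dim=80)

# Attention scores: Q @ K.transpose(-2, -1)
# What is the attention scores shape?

Input shape: (17, 119, 1280)
Output shape: (17, 16, 119, 141)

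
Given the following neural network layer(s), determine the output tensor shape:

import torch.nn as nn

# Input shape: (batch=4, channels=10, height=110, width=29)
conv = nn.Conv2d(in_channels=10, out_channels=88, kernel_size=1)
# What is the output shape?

Input shape: (4, 10, 110, 29)
Output shape: (4, 88, 110, 29)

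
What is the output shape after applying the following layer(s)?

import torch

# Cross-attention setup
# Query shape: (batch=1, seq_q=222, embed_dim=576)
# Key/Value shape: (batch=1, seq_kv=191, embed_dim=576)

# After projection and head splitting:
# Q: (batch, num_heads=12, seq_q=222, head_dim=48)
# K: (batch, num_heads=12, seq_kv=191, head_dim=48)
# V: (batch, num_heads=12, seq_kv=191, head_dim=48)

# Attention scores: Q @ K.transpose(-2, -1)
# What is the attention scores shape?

Input shape: (1, 222, 576)
Output shape: (1, 12, 222, 191)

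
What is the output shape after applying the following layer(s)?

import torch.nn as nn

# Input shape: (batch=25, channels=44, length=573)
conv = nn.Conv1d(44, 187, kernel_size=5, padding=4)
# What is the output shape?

Input shape: (25, 44, 573)
Output shape: (25, 187, 577)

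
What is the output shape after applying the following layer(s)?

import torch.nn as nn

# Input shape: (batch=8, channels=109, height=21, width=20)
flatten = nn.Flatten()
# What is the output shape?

Input shape: (8, 109, 21, 20)
Output shape: (8, 45780)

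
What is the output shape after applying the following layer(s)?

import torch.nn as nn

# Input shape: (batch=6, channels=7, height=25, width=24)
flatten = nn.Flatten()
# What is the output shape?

Input shape: (6, 7, 25, 24)
Output shape: (6, 4200)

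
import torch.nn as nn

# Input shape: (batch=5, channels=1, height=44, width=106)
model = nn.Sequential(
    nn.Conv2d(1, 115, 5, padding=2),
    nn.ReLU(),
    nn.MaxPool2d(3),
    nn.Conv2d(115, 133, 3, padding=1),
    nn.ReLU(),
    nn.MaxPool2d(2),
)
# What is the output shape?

Input shape: (5, 1, 44, 106)
  -> after first Conv2d: (5, 115, 44, 106)
  -> after first MaxPool2d: (5, 115, 14, 35)
  -> after second Conv2d: (5, 133, 14, 35)
Output shape: (5, 133, 7, 17)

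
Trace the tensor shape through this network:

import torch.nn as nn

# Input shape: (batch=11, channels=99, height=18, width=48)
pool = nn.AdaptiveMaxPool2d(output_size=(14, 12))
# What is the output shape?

Input shape: (11, 99, 18, 48)
Output shape: (11, 99, 14, 12)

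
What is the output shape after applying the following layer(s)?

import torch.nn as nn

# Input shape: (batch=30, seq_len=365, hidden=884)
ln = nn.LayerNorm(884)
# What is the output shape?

Input shape: (30, 365, 884)
Output shape: (30, 365, 884)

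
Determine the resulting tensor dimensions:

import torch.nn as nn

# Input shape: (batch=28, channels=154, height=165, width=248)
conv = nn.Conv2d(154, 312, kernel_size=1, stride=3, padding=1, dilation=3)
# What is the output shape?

Input shape: (28, 154, 165, 248)
Output shape: (28, 312, 56, 84)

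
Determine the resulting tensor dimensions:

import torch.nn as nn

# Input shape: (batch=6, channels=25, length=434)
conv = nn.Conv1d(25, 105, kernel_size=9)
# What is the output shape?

Input shape: (6, 25, 434)
Output shape: (6, 105, 426)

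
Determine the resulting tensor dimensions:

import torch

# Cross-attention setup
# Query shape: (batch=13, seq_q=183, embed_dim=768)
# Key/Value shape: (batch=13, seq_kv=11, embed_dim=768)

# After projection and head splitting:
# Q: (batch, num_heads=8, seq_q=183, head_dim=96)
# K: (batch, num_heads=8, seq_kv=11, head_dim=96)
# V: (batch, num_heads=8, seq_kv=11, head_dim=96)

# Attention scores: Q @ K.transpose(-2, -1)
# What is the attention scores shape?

Input shape: (13, 183, 768)
Output shape: (13, 8, 183, 11)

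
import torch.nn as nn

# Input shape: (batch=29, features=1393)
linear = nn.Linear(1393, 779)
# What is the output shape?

Input shape: (29, 1393)
Output shape: (29, 779)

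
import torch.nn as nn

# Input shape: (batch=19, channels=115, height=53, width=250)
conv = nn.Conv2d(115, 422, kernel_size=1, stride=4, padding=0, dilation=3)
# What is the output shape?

Input shape: (19, 115, 53, 250)
Output shape: (19, 422, 14, 63)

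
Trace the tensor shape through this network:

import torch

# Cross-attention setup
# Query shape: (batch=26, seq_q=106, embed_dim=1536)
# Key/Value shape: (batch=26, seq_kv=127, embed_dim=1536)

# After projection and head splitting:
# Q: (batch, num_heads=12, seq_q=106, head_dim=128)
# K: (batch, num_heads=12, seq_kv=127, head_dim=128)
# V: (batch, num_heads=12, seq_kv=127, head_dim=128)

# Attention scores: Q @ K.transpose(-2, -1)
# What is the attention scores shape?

Input shape: (26, 106, 1536)
Output shape: (26, 12, 106, 127)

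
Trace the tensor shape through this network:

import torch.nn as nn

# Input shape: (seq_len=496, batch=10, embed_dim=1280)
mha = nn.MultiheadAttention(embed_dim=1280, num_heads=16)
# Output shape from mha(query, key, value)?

Input shape: (496, 10, 1280)
Output shape: (496, 10, 1280)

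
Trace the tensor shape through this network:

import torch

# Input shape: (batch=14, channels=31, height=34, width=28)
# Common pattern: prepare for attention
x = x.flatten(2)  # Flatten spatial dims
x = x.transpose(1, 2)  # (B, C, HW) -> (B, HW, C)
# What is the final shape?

Input shape: (14, 31, 34, 28)
  -> after flatten(2): (14, 31, 952)
Output shape: (14, 952, 31)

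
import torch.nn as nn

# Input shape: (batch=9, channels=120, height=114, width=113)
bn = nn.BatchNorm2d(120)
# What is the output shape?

Input shape: (9, 120, 114, 113)
Output shape: (9, 120, 114, 113)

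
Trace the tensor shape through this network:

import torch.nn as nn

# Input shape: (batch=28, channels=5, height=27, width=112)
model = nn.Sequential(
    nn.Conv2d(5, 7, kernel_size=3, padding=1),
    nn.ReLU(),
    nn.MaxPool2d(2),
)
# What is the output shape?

Input shape: (28, 5, 27, 112)
  -> after Conv2d: (28, 7, 27, 112)
  -> after ReLU: (28, 7, 27, 112)
Output shape: (28, 7, 13, 56)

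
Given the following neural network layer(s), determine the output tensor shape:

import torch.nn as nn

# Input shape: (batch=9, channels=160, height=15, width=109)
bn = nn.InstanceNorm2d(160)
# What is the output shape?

Input shape: (9, 160, 15, 109)
Output shape: (9, 160, 15, 109)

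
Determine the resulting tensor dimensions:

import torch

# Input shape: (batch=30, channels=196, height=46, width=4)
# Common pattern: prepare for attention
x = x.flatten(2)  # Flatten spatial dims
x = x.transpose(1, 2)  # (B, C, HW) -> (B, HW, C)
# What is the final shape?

Input shape: (30, 196, 46, 4)
  -> after flatten(2): (30, 196, 184)
Output shape: (30, 184, 196)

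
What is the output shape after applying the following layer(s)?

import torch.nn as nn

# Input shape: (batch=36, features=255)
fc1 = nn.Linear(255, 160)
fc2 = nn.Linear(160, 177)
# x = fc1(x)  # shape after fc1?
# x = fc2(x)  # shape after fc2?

Input shape: (36, 255)
  -> after fc1: (36, 160)
Output shape: (36, 177)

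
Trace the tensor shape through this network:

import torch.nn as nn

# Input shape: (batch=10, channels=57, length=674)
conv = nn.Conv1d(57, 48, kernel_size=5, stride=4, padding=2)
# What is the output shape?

Input shape: (10, 57, 674)
Output shape: (10, 48, 169)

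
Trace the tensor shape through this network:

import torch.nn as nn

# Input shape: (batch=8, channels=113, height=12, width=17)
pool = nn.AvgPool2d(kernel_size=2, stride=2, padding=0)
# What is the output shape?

Input shape: (8, 113, 12, 17)
Output shape: (8, 113, 6, 8)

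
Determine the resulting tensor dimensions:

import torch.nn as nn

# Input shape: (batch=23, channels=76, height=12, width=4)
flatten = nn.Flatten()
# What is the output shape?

Input shape: (23, 76, 12, 4)
Output shape: (23, 3648)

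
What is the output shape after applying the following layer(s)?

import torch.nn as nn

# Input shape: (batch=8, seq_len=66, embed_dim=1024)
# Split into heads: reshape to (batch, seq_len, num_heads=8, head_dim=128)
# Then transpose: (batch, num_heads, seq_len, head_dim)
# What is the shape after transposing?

Input shape: (8, 66, 1024)
  -> after reshape: (8, 66, 8, 128)
Output shape: (8, 8, 66, 128)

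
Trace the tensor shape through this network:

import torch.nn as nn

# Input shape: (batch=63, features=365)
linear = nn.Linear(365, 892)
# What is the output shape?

Input shape: (63, 365)
Output shape: (63, 892)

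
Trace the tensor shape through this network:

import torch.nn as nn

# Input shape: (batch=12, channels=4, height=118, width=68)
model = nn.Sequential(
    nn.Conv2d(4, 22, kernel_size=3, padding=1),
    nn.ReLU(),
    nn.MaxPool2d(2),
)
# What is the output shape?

Input shape: (12, 4, 118, 68)
  -> after Conv2d: (12, 22, 118, 68)
  -> after ReLU: (12, 22, 118, 68)
Output shape: (12, 22, 59, 34)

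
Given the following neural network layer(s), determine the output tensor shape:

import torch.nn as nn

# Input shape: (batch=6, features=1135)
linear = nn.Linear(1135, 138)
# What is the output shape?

Input shape: (6, 1135)
Output shape: (6, 138)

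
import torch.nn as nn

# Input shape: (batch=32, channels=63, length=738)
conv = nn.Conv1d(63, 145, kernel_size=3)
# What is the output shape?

Input shape: (32, 63, 738)
Output shape: (32, 145, 736)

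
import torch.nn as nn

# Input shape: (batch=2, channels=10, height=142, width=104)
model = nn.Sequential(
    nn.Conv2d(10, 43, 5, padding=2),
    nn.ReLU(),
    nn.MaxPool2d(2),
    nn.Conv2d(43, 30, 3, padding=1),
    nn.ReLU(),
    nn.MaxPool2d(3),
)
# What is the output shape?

Input shape: (2, 10, 142, 104)
  -> after first Conv2d: (2, 43, 142, 104)
  -> after first MaxPool2d: (2, 43, 71, 52)
  -> after second Conv2d: (2, 30, 71, 52)
Output shape: (2, 30, 23, 17)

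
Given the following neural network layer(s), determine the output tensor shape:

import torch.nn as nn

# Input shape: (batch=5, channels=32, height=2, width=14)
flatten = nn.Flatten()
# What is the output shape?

Input shape: (5, 32, 2, 14)
Output shape: (5, 896)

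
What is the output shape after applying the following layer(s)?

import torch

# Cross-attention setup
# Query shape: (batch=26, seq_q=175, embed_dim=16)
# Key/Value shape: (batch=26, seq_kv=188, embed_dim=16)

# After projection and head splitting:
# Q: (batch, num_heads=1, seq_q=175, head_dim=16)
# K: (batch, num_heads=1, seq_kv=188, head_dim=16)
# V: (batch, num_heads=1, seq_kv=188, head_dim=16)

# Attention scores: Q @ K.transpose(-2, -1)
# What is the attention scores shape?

Input shape: (26, 175, 16)
Output shape: (26, 1, 175, 188)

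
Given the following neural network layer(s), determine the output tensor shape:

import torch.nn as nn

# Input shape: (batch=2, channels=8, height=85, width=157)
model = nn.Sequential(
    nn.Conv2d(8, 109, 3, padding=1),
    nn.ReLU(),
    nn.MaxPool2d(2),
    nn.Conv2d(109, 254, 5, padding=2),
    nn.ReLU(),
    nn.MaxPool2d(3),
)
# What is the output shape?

Input shape: (2, 8, 85, 157)
  -> after first Conv2d: (2, 109, 85, 157)
  -> after first MaxPool2d: (2, 109, 42, 78)
  -> after second Conv2d: (2, 254, 42, 78)
Output shape: (2, 254, 14, 26)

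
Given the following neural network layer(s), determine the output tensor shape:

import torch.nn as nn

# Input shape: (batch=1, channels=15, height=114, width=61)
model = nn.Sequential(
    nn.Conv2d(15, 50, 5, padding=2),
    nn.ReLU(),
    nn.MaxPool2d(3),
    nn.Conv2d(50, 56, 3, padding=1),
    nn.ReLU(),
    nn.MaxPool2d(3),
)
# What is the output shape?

Input shape: (1, 15, 114, 61)
  -> after first Conv2d: (1, 50, 114, 61)
  -> after first MaxPool2d: (1, 50, 38, 20)
  -> after second Conv2d: (1, 56, 38, 20)
Output shape: (1, 56, 12, 6)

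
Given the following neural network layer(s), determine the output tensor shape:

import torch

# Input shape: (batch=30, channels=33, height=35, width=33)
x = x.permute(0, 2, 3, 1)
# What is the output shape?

Input shape: (30, 33, 35, 33)
Output shape: (30, 35, 33, 33)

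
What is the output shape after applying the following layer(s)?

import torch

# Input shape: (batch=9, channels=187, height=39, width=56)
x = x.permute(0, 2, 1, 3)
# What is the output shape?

Input shape: (9, 187, 39, 56)
Output shape: (9, 39, 187, 56)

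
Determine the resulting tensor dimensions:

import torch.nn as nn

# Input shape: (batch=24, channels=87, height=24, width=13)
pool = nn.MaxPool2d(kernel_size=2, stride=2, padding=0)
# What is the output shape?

Input shape: (24, 87, 24, 13)
Output shape: (24, 87, 12, 6)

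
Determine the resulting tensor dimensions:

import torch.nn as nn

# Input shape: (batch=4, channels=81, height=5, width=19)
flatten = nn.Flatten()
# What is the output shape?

Input shape: (4, 81, 5, 19)
Output shape: (4, 7695)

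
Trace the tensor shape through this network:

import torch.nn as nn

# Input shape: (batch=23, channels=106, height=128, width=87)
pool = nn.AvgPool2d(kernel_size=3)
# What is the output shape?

Input shape: (23, 106, 128, 87)
Output shape: (23, 106, 42, 29)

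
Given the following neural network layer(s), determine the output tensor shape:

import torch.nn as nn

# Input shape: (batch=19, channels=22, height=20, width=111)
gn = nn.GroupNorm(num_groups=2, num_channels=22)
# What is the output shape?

Input shape: (19, 22, 20, 111)
Output shape: (19, 22, 20, 111)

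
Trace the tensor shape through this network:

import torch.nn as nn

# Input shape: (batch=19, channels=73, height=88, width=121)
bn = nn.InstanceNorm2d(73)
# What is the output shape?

Input shape: (19, 73, 88, 121)
Output shape: (19, 73, 88, 121)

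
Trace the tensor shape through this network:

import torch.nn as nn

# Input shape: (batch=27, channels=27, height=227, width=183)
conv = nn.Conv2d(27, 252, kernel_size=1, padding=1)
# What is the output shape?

Input shape: (27, 27, 227, 183)
Output shape: (27, 252, 229, 185)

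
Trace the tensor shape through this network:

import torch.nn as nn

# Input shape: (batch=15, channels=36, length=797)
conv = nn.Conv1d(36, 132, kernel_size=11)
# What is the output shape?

Input shape: (15, 36, 797)
Output shape: (15, 132, 787)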